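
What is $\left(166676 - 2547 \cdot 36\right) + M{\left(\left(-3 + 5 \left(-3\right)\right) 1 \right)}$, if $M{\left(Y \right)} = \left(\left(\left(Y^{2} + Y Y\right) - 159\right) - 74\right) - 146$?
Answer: $75253$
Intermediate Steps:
$M{\left(Y \right)} = -379 + 2 Y^{2}$ ($M{\left(Y \right)} = \left(\left(\left(Y^{2} + Y^{2}\right) - 159\right) - 74\right) - 146 = \left(\left(2 Y^{2} - 159\right) - 74\right) - 146 = \left(\left(-159 + 2 Y^{2}\right) - 74\right) - 146 = \left(-233 + 2 Y^{2}\right) - 146 = -379 + 2 Y^{2}$)
$\left(166676 - 2547 \cdot 36\right) + M{\left(\left(-3 + 5 \left(-3\right)\right) 1 \right)} = \left(166676 - 2547 \cdot 36\right) - \left(379 - 2 \left(\left(-3 + 5 \left(-3\right)\right) 1\right)^{2}\right) = \left(166676 - 91692\right) - \left(379 - 2 \left(\left(-3 - 15\right) 1\right)^{2}\right) = \left(166676 - 91692\right) - \left(379 - 2 \left(\left(-18\right) 1\right)^{2}\right) = 74984 - \left(379 - 2 \left(-18\right)^{2}\right) = 74984 + \left(-379 + 2 \cdot 324\right) = 74984 + \left(-379 + 648\right) = 74984 + 269 = 75253$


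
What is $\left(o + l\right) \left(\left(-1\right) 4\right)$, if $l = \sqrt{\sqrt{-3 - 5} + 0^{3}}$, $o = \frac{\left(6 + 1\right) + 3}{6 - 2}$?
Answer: $-10 - 4 \cdot 2^{\frac{3}{4}} \sqrt{i} \approx -14.757 - 4.7568 i$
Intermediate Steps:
$o = \frac{5}{2}$ ($o = \frac{7 + 3}{4} = 10 \cdot \frac{1}{4} = \frac{5}{2} \approx 2.5$)
$l = 2^{\frac{3}{4}} \sqrt{i}$ ($l = \sqrt{\sqrt{-8} + 0} = \sqrt{2 i \sqrt{2} + 0} = \sqrt{2 i \sqrt{2}} = 2^{\frac{3}{4}} \sqrt{i} \approx 1.1892 + 1.1892 i$)
$\left(o + l\right) \left(\left(-1\right) 4\right) = \left(\frac{5}{2} + 2^{\frac{3}{4}} \sqrt{i}\right) \left(\left(-1\right) 4\right) = \left(\frac{5}{2} + 2^{\frac{3}{4}} \sqrt{i}\right) \left(-4\right) = -10 - 4 \cdot 2^{\frac{3}{4}} \sqrt{i}$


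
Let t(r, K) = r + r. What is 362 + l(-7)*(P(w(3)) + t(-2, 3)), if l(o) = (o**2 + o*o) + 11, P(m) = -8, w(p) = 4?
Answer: -946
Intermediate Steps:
t(r, K) = 2*r
l(o) = 11 + 2*o**2 (l(o) = (o**2 + o**2) + 11 = 2*o**2 + 11 = 11 + 2*o**2)
362 + l(-7)*(P(w(3)) + t(-2, 3)) = 362 + (11 + 2*(-7)**2)*(-8 + 2*(-2)) = 362 + (11 + 2*49)*(-8 - 4) = 362 + (11 + 98)*(-12) = 362 + 109*(-12) = 362 - 1308 = -946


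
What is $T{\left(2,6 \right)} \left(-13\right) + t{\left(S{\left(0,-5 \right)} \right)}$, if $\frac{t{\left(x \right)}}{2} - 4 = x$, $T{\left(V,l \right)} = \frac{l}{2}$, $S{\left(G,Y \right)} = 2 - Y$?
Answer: $-17$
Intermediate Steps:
$T{\left(V,l \right)} = \frac{l}{2}$ ($T{\left(V,l \right)} = l \frac{1}{2} = \frac{l}{2}$)
$t{\left(x \right)} = 8 + 2 x$
$T{\left(2,6 \right)} \left(-13\right) + t{\left(S{\left(0,-5 \right)} \right)} = \frac{1}{2} \cdot 6 \left(-13\right) + \left(8 + 2 \left(2 - -5\right)\right) = 3 \left(-13\right) + \left(8 + 2 \left(2 + 5\right)\right) = -39 + \left(8 + 2 \cdot 7\right) = -39 + \left(8 + 14\right) = -39 + 22 = -17$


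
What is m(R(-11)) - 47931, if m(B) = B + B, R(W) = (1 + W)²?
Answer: -47731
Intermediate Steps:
m(B) = 2*B
m(R(-11)) - 47931 = 2*(1 - 11)² - 47931 = 2*(-10)² - 47931 = 2*100 - 47931 = 200 - 47931 = -47731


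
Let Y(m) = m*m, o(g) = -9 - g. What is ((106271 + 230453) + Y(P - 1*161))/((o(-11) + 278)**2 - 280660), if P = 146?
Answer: -336949/202260 ≈ -1.6659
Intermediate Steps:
Y(m) = m**2
((106271 + 230453) + Y(P - 1*161))/((o(-11) + 278)**2 - 280660) = ((106271 + 230453) + (146 - 1*161)**2)/(((-9 - 1*(-11)) + 278)**2 - 280660) = (336724 + (146 - 161)**2)/(((-9 + 11) + 278)**2 - 280660) = (336724 + (-15)**2)/((2 + 278)**2 - 280660) = (336724 + 225)/(280**2 - 280660) = 336949/(78400 - 280660) = 336949/(-202260) = 336949*(-1/202260) = -336949/202260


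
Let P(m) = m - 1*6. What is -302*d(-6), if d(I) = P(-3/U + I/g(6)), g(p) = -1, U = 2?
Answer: 453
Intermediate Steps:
P(m) = -6 + m (P(m) = m - 6 = -6 + m)
d(I) = -15/2 - I (d(I) = -6 + (-3/2 + I/(-1)) = -6 + (-3*½ + I*(-1)) = -6 + (-3/2 - I) = -15/2 - I)
-302*d(-6) = -302*(-15/2 - 1*(-6)) = -302*(-15/2 + 6) = -302*(-3/2) = 453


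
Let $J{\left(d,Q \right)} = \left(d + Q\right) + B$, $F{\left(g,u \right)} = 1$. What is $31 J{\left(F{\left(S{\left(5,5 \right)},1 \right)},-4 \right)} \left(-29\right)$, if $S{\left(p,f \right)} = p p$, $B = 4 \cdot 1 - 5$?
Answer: $3596$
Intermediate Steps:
$B = -1$ ($B = 4 - 5 = -1$)
$S{\left(p,f \right)} = p^{2}$
$J{\left(d,Q \right)} = -1 + Q + d$ ($J{\left(d,Q \right)} = \left(d + Q\right) - 1 = \left(Q + d\right) - 1 = -1 + Q + d$)
$31 J{\left(F{\left(S{\left(5,5 \right)},1 \right)},-4 \right)} \left(-29\right) = 31 \left(-1 - 4 + 1\right) \left(-29\right) = 31 \left(-4\right) \left(-29\right) = \left(-124\right) \left(-29\right) = 3596$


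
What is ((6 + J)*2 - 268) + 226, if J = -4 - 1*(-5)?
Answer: -28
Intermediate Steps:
J = 1 (J = -4 + 5 = 1)
((6 + J)*2 - 268) + 226 = ((6 + 1)*2 - 268) + 226 = (7*2 - 268) + 226 = (14 - 268) + 226 = -254 + 226 = -28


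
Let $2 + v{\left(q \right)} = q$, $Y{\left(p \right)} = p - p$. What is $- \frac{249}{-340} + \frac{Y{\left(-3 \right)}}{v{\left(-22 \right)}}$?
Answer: $\frac{249}{340} \approx 0.73235$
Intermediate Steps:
$Y{\left(p \right)} = 0$
$v{\left(q \right)} = -2 + q$
$- \frac{249}{-340} + \frac{Y{\left(-3 \right)}}{v{\left(-22 \right)}} = - \frac{249}{-340} + \frac{0}{-2 - 22} = \left(-249\right) \left(- \frac{1}{340}\right) + \frac{0}{-24} = \frac{249}{340} + 0 \left(- \frac{1}{24}\right) = \frac{249}{340} + 0 = \frac{249}{340}$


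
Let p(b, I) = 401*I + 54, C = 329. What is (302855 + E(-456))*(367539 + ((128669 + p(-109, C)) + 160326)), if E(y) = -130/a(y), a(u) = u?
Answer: 18149297103195/76 ≈ 2.3881e+11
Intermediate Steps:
p(b, I) = 54 + 401*I
E(y) = -130/y
(302855 + E(-456))*(367539 + ((128669 + p(-109, C)) + 160326)) = (302855 - 130/(-456))*(367539 + ((128669 + (54 + 401*329)) + 160326)) = (302855 - 130*(-1/456))*(367539 + ((128669 + (54 + 131929)) + 160326)) = (302855 + 65/228)*(367539 + ((128669 + 131983) + 160326)) = 69051005*(367539 + (260652 + 160326))/228 = 69051005*(367539 + 420978)/228 = (69051005/228)*788517 = 18149297103195/76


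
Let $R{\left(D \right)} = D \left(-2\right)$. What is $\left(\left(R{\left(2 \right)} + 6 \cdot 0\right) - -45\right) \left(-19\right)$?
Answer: $-779$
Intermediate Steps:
$R{\left(D \right)} = - 2 D$
$\left(\left(R{\left(2 \right)} + 6 \cdot 0\right) - -45\right) \left(-19\right) = \left(\left(\left(-2\right) 2 + 6 \cdot 0\right) - -45\right) \left(-19\right) = \left(\left(-4 + 0\right) + 45\right) \left(-19\right) = \left(-4 + 45\right) \left(-19\right) = 41 \left(-19\right) = -779$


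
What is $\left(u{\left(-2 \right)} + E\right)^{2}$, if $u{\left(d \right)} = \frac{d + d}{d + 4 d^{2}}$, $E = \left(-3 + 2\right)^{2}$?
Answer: $\frac{25}{49} \approx 0.5102$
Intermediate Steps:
$E = 1$ ($E = \left(-1\right)^{2} = 1$)
$u{\left(d \right)} = \frac{2 d}{d + 4 d^{2}}$
$\left(u{\left(-2 \right)} + E\right)^{2} = \left(\frac{2}{1 + 4 \left(-2\right)} + 1\right)^{2} = \left(\frac{2}{1 - 8} + 1\right)^{2} = \left(\frac{2}{-7} + 1\right)^{2} = \left(2 \left(- \frac{1}{7}\right) + 1\right)^{2} = \left(- \frac{2}{7} + 1\right)^{2} = \left(\frac{5}{7}\right)^{2} = \frac{25}{49}$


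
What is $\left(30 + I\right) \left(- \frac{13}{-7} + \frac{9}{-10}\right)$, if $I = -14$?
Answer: $\frac{536}{35} \approx 15.314$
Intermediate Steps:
$\left(30 + I\right) \left(- \frac{13}{-7} + \frac{9}{-10}\right) = \left(30 - 14\right) \left(- \frac{13}{-7} + \frac{9}{-10}\right) = 16 \left(\left(-13\right) \left(- \frac{1}{7}\right) + 9 \left(- \frac{1}{10}\right)\right) = 16 \left(\frac{13}{7} - \frac{9}{10}\right) = 16 \cdot \frac{67}{70} = \frac{536}{35}$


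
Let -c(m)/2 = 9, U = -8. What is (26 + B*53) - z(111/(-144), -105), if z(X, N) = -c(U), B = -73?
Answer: -3861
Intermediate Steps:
c(m) = -18 (c(m) = -2*9 = -18)
z(X, N) = 18 (z(X, N) = -1*(-18) = 18)
(26 + B*53) - z(111/(-144), -105) = (26 - 73*53) - 1*18 = (26 - 3869) - 18 = -3843 - 18 = -3861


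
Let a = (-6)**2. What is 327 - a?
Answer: 291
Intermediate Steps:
a = 36
327 - a = 327 - 1*36 = 327 - 36 = 291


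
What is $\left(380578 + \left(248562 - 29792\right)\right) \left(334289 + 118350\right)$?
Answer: $271288279372$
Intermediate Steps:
$\left(380578 + \left(248562 - 29792\right)\right) \left(334289 + 118350\right) = \left(380578 + 218770\right) 452639 = 599348 \cdot 452639 = 271288279372$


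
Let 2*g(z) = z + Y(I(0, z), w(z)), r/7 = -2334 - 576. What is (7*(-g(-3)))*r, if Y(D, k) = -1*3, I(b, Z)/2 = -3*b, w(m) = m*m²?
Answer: -427770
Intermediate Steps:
w(m) = m³
I(b, Z) = -6*b (I(b, Z) = 2*(-3*b) = -6*b)
r = -20370 (r = 7*(-2334 - 576) = 7*(-2910) = -20370)
Y(D, k) = -3
g(z) = -3/2 + z/2 (g(z) = (z - 3)/2 = (-3 + z)/2 = -3/2 + z/2)
(7*(-g(-3)))*r = (7*(-(-3/2 + (½)*(-3))))*(-20370) = (7*(-(-3/2 - 3/2)))*(-20370) = (7*(-1*(-3)))*(-20370) = (7*3)*(-20370) = 21*(-20370) = -427770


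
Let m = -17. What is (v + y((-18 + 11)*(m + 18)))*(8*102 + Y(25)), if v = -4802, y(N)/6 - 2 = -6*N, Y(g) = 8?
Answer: -3739312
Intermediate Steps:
y(N) = 12 - 36*N (y(N) = 12 + 6*(-6*N) = 12 - 36*N)
(v + y((-18 + 11)*(m + 18)))*(8*102 + Y(25)) = (-4802 + (12 - 36*(-18 + 11)*(-17 + 18)))*(8*102 + 8) = (-4802 + (12 - (-252)))*(816 + 8) = (-4802 + (12 - 36*(-7)))*824 = (-4802 + (12 + 252))*824 = (-4802 + 264)*824 = -4538*824 = -3739312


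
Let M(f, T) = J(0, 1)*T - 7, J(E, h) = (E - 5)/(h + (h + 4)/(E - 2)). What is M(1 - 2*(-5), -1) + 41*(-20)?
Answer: -2491/3 ≈ -830.33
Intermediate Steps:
J(E, h) = (-5 + E)/(h + (4 + h)/(-2 + E))
M(f, T) = -7 + 10*T/3 (M(f, T) = ((10 + 0² - 7*0)/(4 - 1*1 + 0*1))*T - 7 = ((10 + 0 + 0)/(4 - 1 + 0))*T - 7 = (10/3)*T - 7 = ((⅓)*10)*T - 7 = 10*T/3 - 7 = -7 + 10*T/3)
M(1 - 2*(-5), -1) + 41*(-20) = (-7 + (10/3)*(-1)) + 41*(-20) = (-7 - 10/3) - 820 = -31/3 - 820 = -2491/3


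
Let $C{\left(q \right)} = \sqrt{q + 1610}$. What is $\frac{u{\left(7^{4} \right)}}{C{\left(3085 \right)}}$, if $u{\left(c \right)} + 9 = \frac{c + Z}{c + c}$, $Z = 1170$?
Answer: $- \frac{39647 \sqrt{4695}}{22545390} \approx -0.1205$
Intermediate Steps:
$C{\left(q \right)} = \sqrt{1610 + q}$
$u{\left(c \right)} = -9 + \frac{1170 + c}{2 c}$ ($u{\left(c \right)} = -9 + \frac{c + 1170}{c + c} = -9 + \frac{1170 + c}{2 c}$)
$\frac{u{\left(7^{4} \right)}}{C{\left(3085 \right)}} = \frac{- \frac{17}{2} + \frac{585}{7^{4}}}{\sqrt{1610 + 3085}} = \frac{- \frac{17}{2} + \frac{585}{2401}}{\sqrt{4695}} = \left(- \frac{17}{2} + 585 \cdot \frac{1}{2401}\right) \frac{\sqrt{4695}}{4695} = \left(- \frac{17}{2} + \frac{585}{2401}\right) \frac{\sqrt{4695}}{4695} = - \frac{39647 \frac{\sqrt{4695}}{4695}}{4802} = - \frac{39647 \sqrt{4695}}{22545390}$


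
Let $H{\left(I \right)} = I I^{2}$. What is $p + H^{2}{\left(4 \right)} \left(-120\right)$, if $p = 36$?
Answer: $-491484$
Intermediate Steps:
$H{\left(I \right)} = I^{3}$
$p + H^{2}{\left(4 \right)} \left(-120\right) = 36 + \left(4^{3}\right)^{2} \left(-120\right) = 36 + 64^{2} \left(-120\right) = 36 + 4096 \left(-120\right) = 36 - 491520 = -491484$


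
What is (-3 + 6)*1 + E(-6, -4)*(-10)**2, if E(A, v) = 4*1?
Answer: 403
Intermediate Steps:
E(A, v) = 4
(-3 + 6)*1 + E(-6, -4)*(-10)**2 = (-3 + 6)*1 + 4*(-10)**2 = 3*1 + 4*100 = 3 + 400 = 403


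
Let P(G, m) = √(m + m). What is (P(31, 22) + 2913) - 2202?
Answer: 711 + 2*√11 ≈ 717.63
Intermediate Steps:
P(G, m) = √2*√m (P(G, m) = √(2*m) = √2*√m)
(P(31, 22) + 2913) - 2202 = (√2*√22 + 2913) - 2202 = (2*√11 + 2913) - 2202 = (2913 + 2*√11) - 2202 = 711 + 2*√11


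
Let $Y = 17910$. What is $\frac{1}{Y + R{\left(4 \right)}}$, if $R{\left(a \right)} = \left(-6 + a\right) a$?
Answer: $\frac{1}{17902} \approx 5.586 \cdot 10^{-5}$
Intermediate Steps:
$R{\left(a \right)} = a \left(-6 + a\right)$
$\frac{1}{Y + R{\left(4 \right)}} = \frac{1}{17910 + 4 \left(-6 + 4\right)} = \frac{1}{17910 + 4 \left(-2\right)} = \frac{1}{17910 - 8} = \frac{1}{17902}$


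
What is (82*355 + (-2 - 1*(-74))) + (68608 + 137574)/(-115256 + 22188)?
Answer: 1357852097/46534 ≈ 29180.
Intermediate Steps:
(82*355 + (-2 - 1*(-74))) + (68608 + 137574)/(-115256 + 22188) = (29110 + (-2 + 74)) + 206182/(-93068) = (29110 + 72) + 206182*(-1/93068) = 29182 - 103091/46534 = 1357852097/46534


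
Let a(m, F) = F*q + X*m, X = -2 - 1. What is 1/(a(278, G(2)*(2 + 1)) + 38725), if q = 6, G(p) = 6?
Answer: 1/37999 ≈ 2.6316e-5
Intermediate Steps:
X = -3
a(m, F) = -3*m + 6*F (a(m, F) = F*6 - 3*m = 6*F - 3*m = -3*m + 6*F)
1/(a(278, G(2)*(2 + 1)) + 38725) = 1/((-3*278 + 6*(6*(2 + 1))) + 38725) = 1/((-834 + 6*(6*3)) + 38725) = 1/((-834 + 6*18) + 38725) = 1/((-834 + 108) + 38725) = 1/(-726 + 38725) = 1/37999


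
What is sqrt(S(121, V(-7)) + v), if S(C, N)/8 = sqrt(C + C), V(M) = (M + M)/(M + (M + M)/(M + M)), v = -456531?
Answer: sqrt(-456531 + 88*sqrt(2)) ≈ 675.58*I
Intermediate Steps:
V(M) = 2*M/(1 + M) (V(M) = (2*M)/(M + (2*M)/((2*M))) = (2*M)/(M + (2*M)*(1/(2*M))) = (2*M)/(M + 1) = (2*M)/(1 + M) = 2*M/(1 + M))
S(C, N) = 8*sqrt(2)*sqrt(C) (S(C, N) = 8*sqrt(C + C) = 8*sqrt(2*C) = 8*(sqrt(2)*sqrt(C)) = 8*sqrt(2)*sqrt(C))
sqrt(S(121, V(-7)) + v) = sqrt(8*sqrt(2)*sqrt(121) - 456531) = sqrt(8*sqrt(2)*11 - 456531) = sqrt(88*sqrt(2) - 456531) = sqrt(-456531 + 88*sqrt(2))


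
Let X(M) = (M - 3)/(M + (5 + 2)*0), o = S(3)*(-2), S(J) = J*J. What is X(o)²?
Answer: 49/36 ≈ 1.3611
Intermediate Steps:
S(J) = J²
o = -18 (o = 3²*(-2) = 9*(-2) = -18)
X(M) = (-3 + M)/M (X(M) = (-3 + M)/(M + 7*0) = (-3 + M)/(M + 0) = (-3 + M)/M)
X(o)² = ((-3 - 18)/(-18))² = (-1/18*(-21))² = (7/6)² = 49/36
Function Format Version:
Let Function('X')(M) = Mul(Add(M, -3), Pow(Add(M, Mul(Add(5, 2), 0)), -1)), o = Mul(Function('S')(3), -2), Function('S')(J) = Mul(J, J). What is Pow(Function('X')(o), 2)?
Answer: Rational(49, 36) ≈ 1.3611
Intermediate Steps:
Function('S')(J) = Pow(J, 2)
o = -18 (o = Mul(Pow(3, 2), -2) = Mul(9, -2) = -18)
Function('X')(M) = Mul(Pow(M, -1), Add(-3, M)) (Function('X')(M) = Mul(Add(-3, M), Pow(Add(M, Mul(7, 0)), -1)) = Mul(Add(-3, M), Pow(Add(M, 0), -1)) = Mul(Add(-3, M), Pow(M, -1)) = Mul(Pow(M, -1), Add(-3, M)))
Pow(Function('X')(o), 2) = Pow(Mul(Pow(-18, -1), Add(-3, -18)), 2) = Pow(Mul(Rational(-1, 18), -21), 2) = Pow(Rational(7, 6), 2) = Rational(49, 36)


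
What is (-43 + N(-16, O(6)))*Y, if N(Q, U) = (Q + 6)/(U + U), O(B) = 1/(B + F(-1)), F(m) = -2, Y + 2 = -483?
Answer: 30555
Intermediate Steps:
Y = -485 (Y = -2 - 483 = -485)
O(B) = 1/(-2 + B) (O(B) = 1/(B - 2) = 1/(-2 + B))
N(Q, U) = (6 + Q)/(2*U) (N(Q, U) = (6 + Q)/((2*U)) = (6 + Q)*(1/(2*U)) = (6 + Q)/(2*U))
(-43 + N(-16, O(6)))*Y = (-43 + (6 - 16)/(2*(1/(-2 + 6))))*(-485) = (-43 + (1/2)*(-10)/1/4)*(-485) = (-43 + (1/2)*(-10)/(1/4))*(-485) = (-43 + (1/2)*4*(-10))*(-485) = (-43 - 20)*(-485) = -63*(-485) = 30555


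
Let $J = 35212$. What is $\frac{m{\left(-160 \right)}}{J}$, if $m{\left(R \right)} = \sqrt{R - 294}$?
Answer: $\frac{i \sqrt{454}}{35212} \approx 0.00060511 i$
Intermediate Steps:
$m{\left(R \right)} = \sqrt{-294 + R}$
$\frac{m{\left(-160 \right)}}{J} = \frac{\sqrt{-294 - 160}}{35212} = \sqrt{-454} \cdot \frac{1}{35212} = i \sqrt{454} \cdot \frac{1}{35212} = \frac{i \sqrt{454}}{35212}$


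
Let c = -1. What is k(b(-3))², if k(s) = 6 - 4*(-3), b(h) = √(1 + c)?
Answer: 324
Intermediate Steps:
b(h) = 0 (b(h) = √(1 - 1) = √0 = 0)
k(s) = 18 (k(s) = 6 + 12 = 18)
k(b(-3))² = 18² = 324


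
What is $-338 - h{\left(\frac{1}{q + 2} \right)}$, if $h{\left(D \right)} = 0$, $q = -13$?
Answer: $-338$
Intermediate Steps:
$-338 - h{\left(\frac{1}{q + 2} \right)} = -338 - 0 = -338 + 0 = -338$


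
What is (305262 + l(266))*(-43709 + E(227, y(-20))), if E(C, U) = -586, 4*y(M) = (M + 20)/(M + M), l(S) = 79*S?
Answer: -14452395420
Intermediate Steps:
y(M) = (20 + M)/(8*M) (y(M) = ((M + 20)/(M + M))/4 = ((20 + M)/((2*M)))/4 = ((20 + M)*(1/(2*M)))/4 = ((20 + M)/(2*M))/4 = (20 + M)/(8*M))
(305262 + l(266))*(-43709 + E(227, y(-20))) = (305262 + 79*266)*(-43709 - 586) = (305262 + 21014)*(-44295) = 326276*(-44295) = -14452395420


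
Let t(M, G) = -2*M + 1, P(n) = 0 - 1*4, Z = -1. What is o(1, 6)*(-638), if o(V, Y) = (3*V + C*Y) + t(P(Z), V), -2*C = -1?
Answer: -9570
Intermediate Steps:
C = ½ (C = -½*(-1) = ½ ≈ 0.50000)
P(n) = -4 (P(n) = 0 - 4 = -4)
t(M, G) = 1 - 2*M
o(V, Y) = 9 + Y/2 + 3*V (o(V, Y) = (3*V + Y/2) + (1 - 2*(-4)) = (Y/2 + 3*V) + (1 + 8) = (Y/2 + 3*V) + 9 = 9 + Y/2 + 3*V)
o(1, 6)*(-638) = (9 + (½)*6 + 3*1)*(-638) = (9 + 3 + 3)*(-638) = 15*(-638) = -9570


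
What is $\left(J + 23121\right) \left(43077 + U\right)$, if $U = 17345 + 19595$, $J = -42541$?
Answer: $-1553930140$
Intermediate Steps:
$U = 36940$
$\left(J + 23121\right) \left(43077 + U\right) = \left(-42541 + 23121\right) \left(43077 + 36940\right) = \left(-19420\right) 80017 = -1553930140$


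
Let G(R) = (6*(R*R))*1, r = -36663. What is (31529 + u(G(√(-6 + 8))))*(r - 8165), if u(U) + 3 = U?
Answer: -1413785464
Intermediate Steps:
G(R) = 6*R² (G(R) = (6*R²)*1 = 6*R²)
u(U) = -3 + U
(31529 + u(G(√(-6 + 8))))*(r - 8165) = (31529 + (-3 + 6*(√(-6 + 8))²))*(-36663 - 8165) = (31529 + (-3 + 6*(√2)²))*(-44828) = (31529 + (-3 + 6*2))*(-44828) = (31529 + (-3 + 12))*(-44828) = (31529 + 9)*(-44828) = 31538*(-44828) = -1413785464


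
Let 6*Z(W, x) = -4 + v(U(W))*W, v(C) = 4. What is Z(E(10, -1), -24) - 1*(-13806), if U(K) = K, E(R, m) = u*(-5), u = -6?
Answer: 41476/3 ≈ 13825.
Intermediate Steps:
E(R, m) = 30 (E(R, m) = -6*(-5) = 30)
Z(W, x) = -⅔ + 2*W/3 (Z(W, x) = (-4 + 4*W)/6 = -⅔ + 2*W/3)
Z(E(10, -1), -24) - 1*(-13806) = (-⅔ + (⅔)*30) - 1*(-13806) = (-⅔ + 20) + 13806 = 58/3 + 13806 = 41476/3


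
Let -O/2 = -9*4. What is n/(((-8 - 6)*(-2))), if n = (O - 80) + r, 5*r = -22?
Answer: -31/70 ≈ -0.44286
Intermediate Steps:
r = -22/5 (r = (⅕)*(-22) = -22/5 ≈ -4.4000)
O = 72 (O = -(-18)*4 = -2*(-36) = 72)
n = -62/5 (n = (72 - 80) - 22/5 = -8 - 22/5 = -62/5 ≈ -12.400)
n/(((-8 - 6)*(-2))) = -62/5/((-8 - 6)*(-2)) = -62/5/(-14*(-2)) = -62/5/28 = (1/28)*(-62/5) = -31/70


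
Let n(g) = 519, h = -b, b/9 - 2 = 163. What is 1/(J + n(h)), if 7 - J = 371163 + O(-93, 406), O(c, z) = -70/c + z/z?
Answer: -93/34469404 ≈ -2.6980e-6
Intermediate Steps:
b = 1485 (b = 18 + 9*163 = 18 + 1467 = 1485)
O(c, z) = 1 - 70/c (O(c, z) = -70/c + 1 = 1 - 70/c)
h = -1485 (h = -1*1485 = -1485)
J = -34517671/93 (J = 7 - (371163 + (-70 - 93)/(-93)) = 7 - (371163 - 1/93*(-163)) = 7 - (371163 + 163/93) = 7 - 1*34518322/93 = 7 - 34518322/93 = -34517671/93 ≈ -3.7116e+5)
1/(J + n(h)) = 1/(-34517671/93 + 519) = 1/(-34469404/93) = -93/34469404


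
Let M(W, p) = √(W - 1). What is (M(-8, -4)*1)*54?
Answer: 162*I ≈ 162.0*I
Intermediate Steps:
M(W, p) = √(-1 + W)
(M(-8, -4)*1)*54 = (√(-1 - 8)*1)*54 = (√(-9)*1)*54 = ((3*I)*1)*54 = (3*I)*54 = 162*I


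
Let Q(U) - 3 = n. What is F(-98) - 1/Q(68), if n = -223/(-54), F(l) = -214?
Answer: -82444/385 ≈ -214.14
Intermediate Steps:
n = 223/54 (n = -223*(-1/54) = 223/54 ≈ 4.1296)
Q(U) = 385/54 (Q(U) = 3 + 223/54 = 385/54)
F(-98) - 1/Q(68) = -214 - 1/385/54 = -214 - 1*54/385 = -214 - 54/385 = -82444/385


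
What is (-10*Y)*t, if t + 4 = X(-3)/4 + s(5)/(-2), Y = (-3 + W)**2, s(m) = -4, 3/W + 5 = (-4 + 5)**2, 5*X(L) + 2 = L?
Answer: 10125/32 ≈ 316.41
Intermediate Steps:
X(L) = -2/5 + L/5
W = -3/4 (W = 3/(-5 + (-4 + 5)**2) = 3/(-5 + 1**2) = 3/(-5 + 1) = 3/(-4) = 3*(-1/4) = -3/4 ≈ -0.75000)
Y = 225/16 (Y = (-3 - 3/4)**2 = (-15/4)**2 = 225/16 ≈ 14.063)
t = -9/4 (t = -4 + ((-2/5 + (1/5)*(-3))/4 - 4/(-2)) = -4 + ((-2/5 - 3/5)*(1/4) - 4*(-1/2)) = -4 + (-1*1/4 + 2) = -4 + (-1/4 + 2) = -4 + 7/4 = -9/4 ≈ -2.2500)
(-10*Y)*t = -10*225/16*(-9/4) = -1125/8*(-9/4) = 10125/32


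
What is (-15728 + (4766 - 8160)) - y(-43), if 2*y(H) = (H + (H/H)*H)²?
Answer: -22820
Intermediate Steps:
y(H) = 2*H² (y(H) = (H + (H/H)*H)²/2 = (H + 1*H)²/2 = (H + H)²/2 = (2*H)²/2 = (4*H²)/2 = 2*H²)
(-15728 + (4766 - 8160)) - y(-43) = (-15728 + (4766 - 8160)) - 2*(-43)² = (-15728 - 3394) - 2*1849 = -19122 - 1*3698 = -19122 - 3698 = -22820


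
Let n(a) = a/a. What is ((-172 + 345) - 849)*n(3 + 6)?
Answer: -676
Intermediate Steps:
n(a) = 1
((-172 + 345) - 849)*n(3 + 6) = ((-172 + 345) - 849)*1 = (173 - 849)*1 = -676*1 = -676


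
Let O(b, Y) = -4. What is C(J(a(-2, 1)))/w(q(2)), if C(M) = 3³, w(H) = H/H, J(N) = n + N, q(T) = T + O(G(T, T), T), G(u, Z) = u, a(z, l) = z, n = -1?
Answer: 27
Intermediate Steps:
q(T) = -4 + T (q(T) = T - 4 = -4 + T)
J(N) = -1 + N
w(H) = 1
C(M) = 27
C(J(a(-2, 1)))/w(q(2)) = 27/1 = 27*1 = 27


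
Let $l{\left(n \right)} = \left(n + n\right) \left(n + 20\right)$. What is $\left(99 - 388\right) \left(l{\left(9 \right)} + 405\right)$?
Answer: $-267903$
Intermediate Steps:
$l{\left(n \right)} = 2 n \left(20 + n\right)$
$\left(99 - 388\right) \left(l{\left(9 \right)} + 405\right) = \left(99 - 388\right) \left(2 \cdot 9 \left(20 + 9\right) + 405\right) = - 289 \left(2 \cdot 9 \cdot 29 + 405\right) = - 289 \left(522 + 405\right) = \left(-289\right) 927 = -267903$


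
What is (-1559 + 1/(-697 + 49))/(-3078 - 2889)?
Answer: 1010233/3866616 ≈ 0.26127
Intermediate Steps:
(-1559 + 1/(-697 + 49))/(-3078 - 2889) = (-1559 + 1/(-648))/(-5967) = (-1559 - 1/648)*(-1/5967) = -1010233/648*(-1/5967) = 1010233/3866616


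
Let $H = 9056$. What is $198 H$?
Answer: $1793088$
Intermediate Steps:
$198 H = 198 \cdot 9056 = 1793088$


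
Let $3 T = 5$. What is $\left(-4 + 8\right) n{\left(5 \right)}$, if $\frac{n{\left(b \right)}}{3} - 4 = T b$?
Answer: $148$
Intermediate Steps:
$T = \frac{5}{3}$ ($T = \frac{1}{3} \cdot 5 = \frac{5}{3} \approx 1.6667$)
$n{\left(b \right)} = 12 + 5 b$ ($n{\left(b \right)} = 12 + 3 \frac{5 b}{3} = 12 + 5 b$)
$\left(-4 + 8\right) n{\left(5 \right)} = \left(-4 + 8\right) \left(12 + 5 \cdot 5\right) = 4 \left(12 + 25\right) = 4 \cdot 37 = 148$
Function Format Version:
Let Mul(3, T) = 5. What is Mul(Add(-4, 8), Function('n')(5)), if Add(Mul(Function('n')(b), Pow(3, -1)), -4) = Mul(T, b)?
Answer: 148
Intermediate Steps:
T = Rational(5, 3) (T = Mul(Rational(1, 3), 5) = Rational(5, 3) ≈ 1.6667)
Function('n')(b) = Add(12, Mul(5, b)) (Function('n')(b) = Add(12, Mul(3, Mul(Rational(5, 3), b))) = Add(12, Mul(5, b)))
Mul(Add(-4, 8), Function('n')(5)) = Mul(Add(-4, 8), Add(12, Mul(5, 5))) = Mul(4, Add(12, 25)) = Mul(4, 37) = 148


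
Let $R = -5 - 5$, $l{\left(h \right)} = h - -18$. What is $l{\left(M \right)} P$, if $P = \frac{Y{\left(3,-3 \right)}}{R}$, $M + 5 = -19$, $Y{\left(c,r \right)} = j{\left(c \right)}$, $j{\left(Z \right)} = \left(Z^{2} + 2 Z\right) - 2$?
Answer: $\frac{39}{5} \approx 7.8$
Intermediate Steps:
$j{\left(Z \right)} = -2 + Z^{2} + 2 Z$
$Y{\left(c,r \right)} = -2 + c^{2} + 2 c$
$M = -24$ ($M = -5 - 19 = -24$)
$l{\left(h \right)} = 18 + h$ ($l{\left(h \right)} = h + 18 = 18 + h$)
$R = -10$ ($R = -5 - 5 = -10$)
$P = - \frac{13}{10}$ ($P = \frac{-2 + 3^{2} + 2 \cdot 3}{-10} = \left(-2 + 9 + 6\right) \left(- \frac{1}{10}\right) = 13 \left(- \frac{1}{10}\right) = - \frac{13}{10} \approx -1.3$)
$l{\left(M \right)} P = \left(18 - 24\right) \left(- \frac{13}{10}\right) = \left(-6\right) \left(- \frac{13}{10}\right) = \frac{39}{5}$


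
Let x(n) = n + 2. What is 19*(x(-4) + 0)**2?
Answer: 76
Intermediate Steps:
x(n) = 2 + n
19*(x(-4) + 0)**2 = 19*((2 - 4) + 0)**2 = 19*(-2 + 0)**2 = 19*(-2)**2 = 19*4 = 76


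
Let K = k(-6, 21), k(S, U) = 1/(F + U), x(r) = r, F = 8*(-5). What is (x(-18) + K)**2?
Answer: 117649/361 ≈ 325.90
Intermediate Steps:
F = -40
k(S, U) = 1/(-40 + U)
K = -1/19 (K = 1/(-40 + 21) = 1/(-19) = -1/19 ≈ -0.052632)
(x(-18) + K)**2 = (-18 - 1/19)**2 = (-343/19)**2 = 117649/361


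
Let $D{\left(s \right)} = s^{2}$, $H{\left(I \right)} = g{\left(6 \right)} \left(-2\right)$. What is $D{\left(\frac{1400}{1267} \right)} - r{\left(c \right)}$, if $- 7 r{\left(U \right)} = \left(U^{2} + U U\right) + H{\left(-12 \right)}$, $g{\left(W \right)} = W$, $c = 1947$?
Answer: $\frac{248381274166}{229327} \approx 1.0831 \cdot 10^{6}$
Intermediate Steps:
$H{\left(I \right)} = -12$ ($H{\left(I \right)} = 6 \left(-2\right) = -12$)
$r{\left(U \right)} = \frac{12}{7} - \frac{2 U^{2}}{7}$ ($r{\left(U \right)} = - \frac{\left(U^{2} + U U\right) - 12}{7} = - \frac{\left(U^{2} + U^{2}\right) - 12}{7} = - \frac{2 U^{2} - 12}{7} = - \frac{-12 + 2 U^{2}}{7} = \frac{12}{7} - \frac{2 U^{2}}{7}$)
$D{\left(\frac{1400}{1267} \right)} - r{\left(c \right)} = \left(\frac{1400}{1267}\right)^{2} - \left(\frac{12}{7} - \frac{2 \cdot 1947^{2}}{7}\right) = \left(1400 \cdot \frac{1}{1267}\right)^{2} - \left(\frac{12}{7} - \frac{7581618}{7}\right) = \left(\frac{200}{181}\right)^{2} - \left(\frac{12}{7} - \frac{7581618}{7}\right) = \frac{40000}{32761} - - \frac{7581606}{7} = \frac{40000}{32761} + \frac{7581606}{7} = \frac{248381274166}{229327}$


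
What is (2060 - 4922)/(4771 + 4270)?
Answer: -2862/9041 ≈ -0.31656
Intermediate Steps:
(2060 - 4922)/(4771 + 4270) = -2862/9041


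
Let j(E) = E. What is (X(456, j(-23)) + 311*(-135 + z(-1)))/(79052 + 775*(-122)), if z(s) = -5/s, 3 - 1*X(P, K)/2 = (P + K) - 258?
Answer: 20387/7749 ≈ 2.6309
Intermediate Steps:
X(P, K) = 522 - 2*K - 2*P (X(P, K) = 6 - 2*((P + K) - 258) = 6 - 2*((K + P) - 258) = 6 - 2*(-258 + K + P) = 6 + (516 - 2*K - 2*P) = 522 - 2*K - 2*P)
(X(456, j(-23)) + 311*(-135 + z(-1)))/(79052 + 775*(-122)) = ((522 - 2*(-23) - 2*456) + 311*(-135 - 5/(-1)))/(79052 + 775*(-122)) = ((522 + 46 - 912) + 311*(-135 - 5*(-1)))/(79052 - 94550) = (-344 + 311*(-135 + 5))/(-15498) = (-344 + 311*(-130))*(-1/15498) = (-344 - 40430)*(-1/15498) = -40774*(-1/15498) = 20387/7749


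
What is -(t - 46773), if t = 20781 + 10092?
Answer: 15900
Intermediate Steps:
t = 30873
-(t - 46773) = -(30873 - 46773) = -1*(-15900) = 15900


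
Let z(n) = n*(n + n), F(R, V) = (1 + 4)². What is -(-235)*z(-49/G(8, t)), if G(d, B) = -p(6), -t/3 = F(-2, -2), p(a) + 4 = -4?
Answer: 564235/32 ≈ 17632.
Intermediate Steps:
p(a) = -8 (p(a) = -4 - 4 = -8)
F(R, V) = 25 (F(R, V) = 5² = 25)
t = -75 (t = -3*25 = -75)
G(d, B) = 8 (G(d, B) = -1*(-8) = 8)
z(n) = 2*n² (z(n) = n*(2*n) = 2*n²)
-(-235)*z(-49/G(8, t)) = -(-235)*2*(-49/8)² = -(-235)*2*(2401/64) = -(-235)*2401/32 = -235*(-2401/32) = 564235/32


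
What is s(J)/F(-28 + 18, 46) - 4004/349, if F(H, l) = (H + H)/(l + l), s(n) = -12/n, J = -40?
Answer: -224281/17450 ≈ -12.853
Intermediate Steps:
F(H, l) = H/l (F(H, l) = (2*H)/((2*l)) = (2*H)*(1/(2*l)) = H/l)
s(J)/F(-28 + 18, 46) - 4004/349 = (-12/(-40))/(((-28 + 18)/46)) - 4004/349 = (-12*(-1/40))/((-10*1/46)) - 4004*1/349 = 3/(10*(-5/23)) - 4004/349 = (3/10)*(-23/5) - 4004/349 = -69/50 - 4004/349 = -224281/17450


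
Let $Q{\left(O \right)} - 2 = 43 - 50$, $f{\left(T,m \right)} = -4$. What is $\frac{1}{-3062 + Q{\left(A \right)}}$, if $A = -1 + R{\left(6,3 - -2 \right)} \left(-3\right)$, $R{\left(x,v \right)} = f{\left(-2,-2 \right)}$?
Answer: $- \frac{1}{3067} \approx -0.00032605$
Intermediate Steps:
$R{\left(x,v \right)} = -4$
$A = 11$ ($A = -1 - -12 = -1 + 12 = 11$)
$Q{\left(O \right)} = -5$ ($Q{\left(O \right)} = 2 + \left(43 - 50\right) = 2 - 7 = -5$)
$\frac{1}{-3062 + Q{\left(A \right)}} = \frac{1}{-3062 - 5} = \frac{1}{-3067} = - \frac{1}{3067}$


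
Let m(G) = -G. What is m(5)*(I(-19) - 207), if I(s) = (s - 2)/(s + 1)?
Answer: 6175/6 ≈ 1029.2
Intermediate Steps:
I(s) = (-2 + s)/(1 + s)
m(5)*(I(-19) - 207) = (-1*5)*((-2 - 19)/(1 - 19) - 207) = -5*(-21/(-18) - 207) = -5*(-1/18*(-21) - 207) = -5*(7/6 - 207) = -5*(-1235/6) = 6175/6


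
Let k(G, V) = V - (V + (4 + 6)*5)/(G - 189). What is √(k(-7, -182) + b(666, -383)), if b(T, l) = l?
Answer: I*√27718/7 ≈ 23.784*I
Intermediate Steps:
k(G, V) = V - (50 + V)/(-189 + G) (k(G, V) = V - (V + 10*5)/(-189 + G) = V - (V + 50)/(-189 + G) = V - (50 + V)/(-189 + G))
√(k(-7, -182) + b(666, -383)) = √((-50 - 190*(-182) - 7*(-182))/(-189 - 7) - 383) = √((-50 + 34580 + 1274)/(-196) - 383) = √(-1/196*35804 - 383) = √(-8951/49 - 383) = √(-27718/49) = I*√27718/7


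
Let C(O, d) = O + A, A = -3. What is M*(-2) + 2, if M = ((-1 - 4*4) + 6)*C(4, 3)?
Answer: 24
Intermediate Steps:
C(O, d) = -3 + O (C(O, d) = O - 3 = -3 + O)
M = -11 (M = ((-1 - 4*4) + 6)*(-3 + 4) = ((-1 - 16) + 6)*1 = (-17 + 6)*1 = -11*1 = -11)
M*(-2) + 2 = -11*(-2) + 2 = 22 + 2 = 24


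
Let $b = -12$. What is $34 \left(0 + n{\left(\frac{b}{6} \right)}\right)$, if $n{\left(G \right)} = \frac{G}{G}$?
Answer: $34$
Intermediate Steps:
$n{\left(G \right)} = 1$
$34 \left(0 + n{\left(\frac{b}{6} \right)}\right) = 34 \left(0 + 1\right) = 34 \cdot 1 = 34$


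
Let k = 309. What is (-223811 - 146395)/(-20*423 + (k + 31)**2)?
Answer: -185103/53570 ≈ -3.4553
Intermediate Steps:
(-223811 - 146395)/(-20*423 + (k + 31)**2) = (-223811 - 146395)/(-20*423 + (309 + 31)**2) = -370206/(-8460 + 340**2) = -370206/(-8460 + 115600) = -370206/107140 = -370206*1/107140 = -185103/53570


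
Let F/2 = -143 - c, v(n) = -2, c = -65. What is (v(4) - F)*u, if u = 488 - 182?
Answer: 47124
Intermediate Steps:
u = 306
F = -156 (F = 2*(-143 - 1*(-65)) = 2*(-143 + 65) = 2*(-78) = -156)
(v(4) - F)*u = (-2 - 1*(-156))*306 = (-2 + 156)*306 = 154*306 = 47124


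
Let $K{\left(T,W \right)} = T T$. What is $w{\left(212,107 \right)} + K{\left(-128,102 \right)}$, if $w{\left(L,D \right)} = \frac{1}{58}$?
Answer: $\frac{950273}{58} \approx 16384.0$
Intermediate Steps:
$w{\left(L,D \right)} = \frac{1}{58}$
$K{\left(T,W \right)} = T^{2}$
$w{\left(212,107 \right)} + K{\left(-128,102 \right)} = \frac{1}{58} + \left(-128\right)^{2} = \frac{1}{58} + 16384 = \frac{950273}{58}$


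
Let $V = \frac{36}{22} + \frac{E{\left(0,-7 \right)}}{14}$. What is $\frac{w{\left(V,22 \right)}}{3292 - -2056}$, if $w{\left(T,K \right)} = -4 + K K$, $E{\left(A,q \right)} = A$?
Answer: $\frac{120}{1337} \approx 0.089753$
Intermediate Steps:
$V = \frac{18}{11}$ ($V = \frac{36}{22} + \frac{0}{14} = 36 \cdot \frac{1}{22} + 0 \cdot \frac{1}{14} = \frac{18}{11} + 0 = \frac{18}{11} \approx 1.6364$)
$w{\left(T,K \right)} = -4 + K^{2}$
$\frac{w{\left(V,22 \right)}}{3292 - -2056} = \frac{-4 + 22^{2}}{3292 - -2056} = \frac{-4 + 484}{3292 + 2056} = \frac{480}{5348} = 480 \cdot \frac{1}{5348} = \frac{120}{1337}$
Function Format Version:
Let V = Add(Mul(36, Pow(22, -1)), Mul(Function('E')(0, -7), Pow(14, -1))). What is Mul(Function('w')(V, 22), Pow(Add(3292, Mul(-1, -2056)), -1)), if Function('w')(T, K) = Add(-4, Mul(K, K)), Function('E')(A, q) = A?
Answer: Rational(120, 1337) ≈ 0.089753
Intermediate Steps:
V = Rational(18, 11) (V = Add(Mul(36, Pow(22, -1)), Mul(0, Pow(14, -1))) = Add(Mul(36, Rational(1, 22)), Mul(0, Rational(1, 14))) = Add(Rational(18, 11), 0) = Rational(18, 11) ≈ 1.6364)
Function('w')(T, K) = Add(-4, Pow(K, 2))
Mul(Function('w')(V, 22), Pow(Add(3292, Mul(-1, -2056)), -1)) = Mul(Add(-4, Pow(22, 2)), Pow(Add(3292, Mul(-1, -2056)), -1)) = Mul(Add(-4, 484), Pow(Add(3292, 2056), -1)) = Mul(480, Pow(5348, -1)) = Mul(480, Rational(1, 5348)) = Rational(120, 1337)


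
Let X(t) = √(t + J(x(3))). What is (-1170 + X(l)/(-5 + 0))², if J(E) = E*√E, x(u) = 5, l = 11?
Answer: (5850 + √(11 + 5*√5))²/25 ≈ 1.3711e+6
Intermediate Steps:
J(E) = E^(3/2)
X(t) = √(t + 5*√5) (X(t) = √(t + 5^(3/2)) = √(t + 5*√5))
(-1170 + X(l)/(-5 + 0))² = (-1170 + √(11 + 5*√5)/(-5 + 0))² = (-1170 + √(11 + 5*√5)/(-5))² = (-1170 + √(11 + 5*√5)*(-⅕))² = (-1170 - √(11 + 5*√5)/5)²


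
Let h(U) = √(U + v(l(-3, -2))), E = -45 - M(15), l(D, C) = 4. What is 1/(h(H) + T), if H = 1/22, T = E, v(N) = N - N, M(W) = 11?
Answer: -1232/68991 - √22/68991 ≈ -0.017925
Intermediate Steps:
v(N) = 0
E = -56 (E = -45 - 1*11 = -45 - 11 = -56)
T = -56
H = 1/22 ≈ 0.045455
h(U) = √U (h(U) = √(U + 0) = √U)
1/(h(H) + T) = 1/(√(1/22) - 56) = 1/(√22/22 - 56) = 1/(-56 + √22/22)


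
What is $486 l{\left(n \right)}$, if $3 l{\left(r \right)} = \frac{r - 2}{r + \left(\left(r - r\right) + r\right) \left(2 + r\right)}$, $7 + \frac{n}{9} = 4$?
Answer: $- \frac{29}{4} \approx -7.25$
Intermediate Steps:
$n = -27$ ($n = -63 + 9 \cdot 4 = -63 + 36 = -27$)
$l{\left(r \right)} = \frac{-2 + r}{3 \left(r + r \left(2 + r\right)\right)}$ ($l{\left(r \right)} = \frac{\left(r - 2\right) \frac{1}{r + \left(\left(r - r\right) + r\right) \left(2 + r\right)}}{3} = \frac{\left(-2 + r\right) \frac{1}{r + \left(0 + r\right) \left(2 + r\right)}}{3} = \frac{\left(-2 + r\right) \frac{1}{r + r \left(2 + r\right)}}{3} = \frac{\frac{1}{r + r \left(2 + r\right)} \left(-2 + r\right)}{3} = \frac{-2 + r}{3 \left(r + r \left(2 + r\right)\right)}$)
$486 l{\left(n \right)} = 486 \frac{-2 - 27}{3 \left(-27\right) \left(3 - 27\right)} = 486 \cdot \frac{1}{3} \left(- \frac{1}{27}\right) \frac{1}{-24} \left(-29\right) = 486 \cdot \frac{1}{3} \left(- \frac{1}{27}\right) \left(- \frac{1}{24}\right) \left(-29\right) = 486 \left(- \frac{29}{1944}\right) = - \frac{29}{4}$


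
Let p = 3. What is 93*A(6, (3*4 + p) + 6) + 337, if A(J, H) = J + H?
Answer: 2848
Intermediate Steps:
A(J, H) = H + J
93*A(6, (3*4 + p) + 6) + 337 = 93*(((3*4 + 3) + 6) + 6) + 337 = 93*(((12 + 3) + 6) + 6) + 337 = 93*((15 + 6) + 6) + 337 = 93*(21 + 6) + 337 = 93*27 + 337 = 2511 + 337 = 2848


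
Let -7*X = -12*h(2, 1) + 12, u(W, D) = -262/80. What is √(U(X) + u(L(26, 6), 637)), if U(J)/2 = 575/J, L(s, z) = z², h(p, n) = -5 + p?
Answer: I*√153885/30 ≈ 13.076*I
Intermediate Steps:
u(W, D) = -131/40 (u(W, D) = -262*1/80 = -131/40)
X = -48/7 (X = -(-12*(-5 + 2) + 12)/7 = -(-12*(-3) + 12)/7 = -(36 + 12)/7 = -⅐*48 = -48/7 ≈ -6.8571)
U(J) = 1150/J (U(J) = 2*(575/J) = 1150/J)
√(U(X) + u(L(26, 6), 637)) = √(1150/(-48/7) - 131/40) = √(1150*(-7/48) - 131/40) = √(-4025/24 - 131/40) = √(-10259/60) = I*√153885/30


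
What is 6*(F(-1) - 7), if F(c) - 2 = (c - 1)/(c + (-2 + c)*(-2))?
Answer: -162/5 ≈ -32.400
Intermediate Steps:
F(c) = 2 + (-1 + c)/(4 - c) (F(c) = 2 + (c - 1)/(c + (-2 + c)*(-2)) = 2 + (-1 + c)/(c + (4 - 2*c)) = 2 + (-1 + c)/(4 - c))
6*(F(-1) - 7) = 6*((-7 - 1)/(-4 - 1) - 7) = 6*(-8/(-5) - 7) = 6*(-⅕*(-8) - 7) = 6*(8/5 - 7) = 6*(-27/5) = -162/5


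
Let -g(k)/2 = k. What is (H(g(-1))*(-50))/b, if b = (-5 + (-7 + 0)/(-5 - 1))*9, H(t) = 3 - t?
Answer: 100/69 ≈ 1.4493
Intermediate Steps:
g(k) = -2*k
b = -69/2 (b = (-5 - 7/(-6))*9 = (-5 - 7*(-⅙))*9 = (-5 + 7/6)*9 = -23/6*9 = -69/2 ≈ -34.500)
(H(g(-1))*(-50))/b = ((3 - (-2)*(-1))*(-50))/(-69/2) = ((3 - 1*2)*(-50))*(-2/69) = ((3 - 2)*(-50))*(-2/69) = (1*(-50))*(-2/69) = -50*(-2/69) = 100/69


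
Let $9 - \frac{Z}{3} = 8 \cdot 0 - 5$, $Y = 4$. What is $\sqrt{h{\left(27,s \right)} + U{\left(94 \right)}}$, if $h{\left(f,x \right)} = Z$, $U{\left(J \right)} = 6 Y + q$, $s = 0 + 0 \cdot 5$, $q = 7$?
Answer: $\sqrt{73} \approx 8.544$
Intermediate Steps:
$s = 0$ ($s = 0 + 0 = 0$)
$U{\left(J \right)} = 31$ ($U{\left(J \right)} = 6 \cdot 4 + 7 = 24 + 7 = 31$)
$Z = 42$ ($Z = 27 - 3 \left(8 \cdot 0 - 5\right) = 27 - 3 \left(0 - 5\right) = 27 - -15 = 27 + 15 = 42$)
$h{\left(f,x \right)} = 42$
$\sqrt{h{\left(27,s \right)} + U{\left(94 \right)}} = \sqrt{42 + 31} = \sqrt{73}$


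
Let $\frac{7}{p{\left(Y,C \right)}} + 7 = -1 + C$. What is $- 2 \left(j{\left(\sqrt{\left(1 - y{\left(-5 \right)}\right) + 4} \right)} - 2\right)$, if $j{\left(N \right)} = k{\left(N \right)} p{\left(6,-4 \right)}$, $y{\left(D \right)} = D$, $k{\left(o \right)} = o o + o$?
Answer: $\frac{47}{3} + \frac{7 \sqrt{10}}{6} \approx 19.356$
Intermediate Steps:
$k{\left(o \right)} = o + o^{2}$ ($k{\left(o \right)} = o^{2} + o = o + o^{2}$)
$p{\left(Y,C \right)} = \frac{7}{-8 + C}$ ($p{\left(Y,C \right)} = \frac{7}{-7 + \left(-1 + C\right)} = \frac{7}{-8 + C}$)
$j{\left(N \right)} = - \frac{7 N \left(1 + N\right)}{12}$ ($j{\left(N \right)} = N \left(1 + N\right) \frac{7}{-8 - 4} = N \left(1 + N\right) \frac{7}{-12} = N \left(1 + N\right) 7 \left(- \frac{1}{12}\right) = N \left(1 + N\right) \left(- \frac{7}{12}\right) = - \frac{7 N \left(1 + N\right)}{12}$)
$- 2 \left(j{\left(\sqrt{\left(1 - y{\left(-5 \right)}\right) + 4} \right)} - 2\right) = - 2 \left(- \frac{7 \sqrt{\left(1 - -5\right) + 4} \left(1 + \sqrt{\left(1 - -5\right) + 4}\right)}{12} - 2\right) = - 2 \left(- \frac{7 \sqrt{\left(1 + 5\right) + 4} \left(1 + \sqrt{\left(1 + 5\right) + 4}\right)}{12} - 2\right) = - 2 \left(- \frac{7 \sqrt{6 + 4} \left(1 + \sqrt{6 + 4}\right)}{12} - 2\right) = - 2 \left(- \frac{7 \sqrt{10} \left(1 + \sqrt{10}\right)}{12} - 2\right) = - 2 \left(-2 - \frac{7 \sqrt{10} \left(1 + \sqrt{10}\right)}{12}\right) = 4 + \frac{7 \sqrt{10} \left(1 + \sqrt{10}\right)}{6}$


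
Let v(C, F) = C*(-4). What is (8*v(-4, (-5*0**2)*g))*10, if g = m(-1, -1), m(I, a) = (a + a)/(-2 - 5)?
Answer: 1280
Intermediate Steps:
m(I, a) = -2*a/7 (m(I, a) = (2*a)/(-7) = (2*a)*(-1/7) = -2*a/7)
g = 2/7 (g = -2/7*(-1) = 2/7 ≈ 0.28571)
v(C, F) = -4*C
(8*v(-4, (-5*0**2)*g))*10 = (8*(-4*(-4)))*10 = (8*16)*10 = 128*10 = 1280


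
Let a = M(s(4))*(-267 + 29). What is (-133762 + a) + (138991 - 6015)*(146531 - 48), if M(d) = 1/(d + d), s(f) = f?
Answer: 77914358465/4 ≈ 1.9479e+10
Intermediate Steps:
M(d) = 1/(2*d)
a = -119/4 (a = ((½)/4)*(-267 + 29) = ((½)*(¼))*(-238) = (⅛)*(-238) = -119/4 ≈ -29.750)
(-133762 + a) + (138991 - 6015)*(146531 - 48) = (-133762 - 119/4) + (138991 - 6015)*(146531 - 48) = -535167/4 + 132976*146483 = -535167/4 + 19478723408 = 77914358465/4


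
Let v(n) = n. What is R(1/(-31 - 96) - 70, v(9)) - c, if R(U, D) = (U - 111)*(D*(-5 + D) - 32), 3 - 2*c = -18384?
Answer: -2519053/254 ≈ -9917.5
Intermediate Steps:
c = 18387/2 (c = 3/2 - ½*(-18384) = 3/2 + 9192 = 18387/2 ≈ 9193.5)
R(U, D) = (-111 + U)*(-32 + D*(-5 + D))
R(1/(-31 - 96) - 70, v(9)) - c = (3552 - 111*9² - 32*(1/(-31 - 96) - 70) + 555*9 + (1/(-31 - 96) - 70)*9² - 5*9*(1/(-31 - 96) - 70)) - 1*18387/2 = (3552 - 111*81 - 32*(1/(-127) - 70) + 4995 + (1/(-127) - 70)*81 - 5*9*(1/(-127) - 70)) - 18387/2 = (3552 - 8991 - 32*(-1/127 - 70) + 4995 + (-1/127 - 70)*81 - 5*9*(-1/127 - 70)) - 18387/2 = (3552 - 8991 - 32*(-8891/127) + 4995 - 8891/127*81 - 5*9*(-8891/127)) - 18387/2 = (3552 - 8991 + 284512/127 + 4995 - 720171/127 + 400095/127) - 18387/2 = -91952/127 - 18387/2 = -2519053/254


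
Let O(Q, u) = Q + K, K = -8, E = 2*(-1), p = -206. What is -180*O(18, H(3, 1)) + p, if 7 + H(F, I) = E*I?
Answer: -2006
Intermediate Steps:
E = -2
H(F, I) = -7 - 2*I
O(Q, u) = -8 + Q (O(Q, u) = Q - 8 = -8 + Q)
-180*O(18, H(3, 1)) + p = -180*(-8 + 18) - 206 = -180*10 - 206 = -1800 - 206 = -2006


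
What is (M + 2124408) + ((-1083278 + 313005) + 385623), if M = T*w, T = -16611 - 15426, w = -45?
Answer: 3181423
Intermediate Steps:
T = -32037
M = 1441665 (M = -32037*(-45) = 1441665)
(M + 2124408) + ((-1083278 + 313005) + 385623) = (1441665 + 2124408) + ((-1083278 + 313005) + 385623) = 3566073 + (-770273 + 385623) = 3566073 - 384650 = 3181423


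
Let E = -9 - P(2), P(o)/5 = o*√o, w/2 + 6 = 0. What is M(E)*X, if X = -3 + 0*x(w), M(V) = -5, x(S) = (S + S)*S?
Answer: 15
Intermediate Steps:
w = -12 (w = -12 + 2*0 = -12 + 0 = -12)
P(o) = 5*o^(3/2) (P(o) = 5*(o*√o) = 5*o^(3/2))
x(S) = 2*S² (x(S) = (2*S)*S = 2*S²)
E = -9 - 10*√2 (E = -9 - 5*2^(3/2) = -9 - 5*2*√2 = -9 - 10*√2 ≈ -23.142)
X = -3 (X = -3 + 0*(2*(-12)²) = -3 + 0*(2*144) = -3 + 0*288 = -3 + 0 = -3)
M(E)*X = -5*(-3) = 15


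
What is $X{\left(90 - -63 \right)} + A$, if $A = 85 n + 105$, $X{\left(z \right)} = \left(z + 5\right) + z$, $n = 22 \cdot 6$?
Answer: $11636$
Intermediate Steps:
$n = 132$
$X{\left(z \right)} = 5 + 2 z$ ($X{\left(z \right)} = \left(5 + z\right) + z = 5 + 2 z$)
$A = 11325$ ($A = 85 \cdot 132 + 105 = 11220 + 105 = 11325$)
$X{\left(90 - -63 \right)} + A = \left(5 + 2 \left(90 - -63\right)\right) + 11325 = \left(5 + 2 \left(90 + 63\right)\right) + 11325 = \left(5 + 2 \cdot 153\right) + 11325 = \left(5 + 306\right) + 11325 = 311 + 11325 = 11636$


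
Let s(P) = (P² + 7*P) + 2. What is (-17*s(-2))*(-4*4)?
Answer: -2176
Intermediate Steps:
s(P) = 2 + P² + 7*P
(-17*s(-2))*(-4*4) = (-17*(2 + (-2)² + 7*(-2)))*(-4*4) = -17*(2 + 4 - 14)*(-16) = -17*(-8)*(-16) = 136*(-16) = -2176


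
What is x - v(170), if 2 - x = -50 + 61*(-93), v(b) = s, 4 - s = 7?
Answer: 5728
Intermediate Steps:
s = -3 (s = 4 - 1*7 = 4 - 7 = -3)
v(b) = -3
x = 5725 (x = 2 - (-50 + 61*(-93)) = 2 - (-50 - 5673) = 2 - 1*(-5723) = 2 + 5723 = 5725)
x - v(170) = 5725 - 1*(-3) = 5725 + 3 = 5728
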